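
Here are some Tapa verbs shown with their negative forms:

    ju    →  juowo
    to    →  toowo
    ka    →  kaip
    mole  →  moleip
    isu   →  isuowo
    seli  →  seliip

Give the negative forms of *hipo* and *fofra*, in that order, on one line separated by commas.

hipoowo, fofraip

Looking at the last vowel of each stem: -owo when the last vowel of the stem is a rounded vowel (*ju*, *to*, *isu*); -ip when the last vowel of the stem is an unrounded vowel (*ka*, *mole*, *seli*).
The last vowel of *hipo* is /o/, which is a rounded vowel, so the suffix is -owo, giving *hipoowo*.
Since the last vowel of *fofra* is /a/ (an unrounded vowel), it takes -ip, giving *fofraip*.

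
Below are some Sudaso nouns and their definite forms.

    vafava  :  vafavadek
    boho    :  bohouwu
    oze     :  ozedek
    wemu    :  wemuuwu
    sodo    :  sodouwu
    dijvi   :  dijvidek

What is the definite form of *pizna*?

piznadek

The pattern is rounding harmony: -uwu when the last vowel of the stem is a rounded vowel (*boho*, *wemu*, *sodo*); -dek when the last vowel of the stem is an unrounded vowel (*vafava*, *oze*, *dijvi*).
Since the last vowel of *pizna* is /a/ (an unrounded vowel), it takes -dek, giving *piznadek*.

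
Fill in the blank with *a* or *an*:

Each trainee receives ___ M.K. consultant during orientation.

an

The indefinite article is chosen by the initial *sound* of the following word, not its spelling.
The initialism *M.K.* is read letter by letter; the first letter, M, is pronounced /ɛm/, which begins with a vowel sound.
So the article is *an*: Each trainee receives an M.K. consultant during orientation.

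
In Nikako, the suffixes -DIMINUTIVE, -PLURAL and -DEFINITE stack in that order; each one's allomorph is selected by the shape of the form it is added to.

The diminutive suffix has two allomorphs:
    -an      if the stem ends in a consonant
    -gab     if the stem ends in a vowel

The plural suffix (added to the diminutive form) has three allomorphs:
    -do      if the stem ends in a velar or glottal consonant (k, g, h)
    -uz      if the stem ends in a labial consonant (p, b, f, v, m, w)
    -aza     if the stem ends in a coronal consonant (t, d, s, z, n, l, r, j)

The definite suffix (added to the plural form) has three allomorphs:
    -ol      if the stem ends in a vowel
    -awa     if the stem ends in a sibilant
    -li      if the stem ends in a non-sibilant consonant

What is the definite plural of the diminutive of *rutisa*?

*rutisa*: final sound = /a/, a vowel → -gab → *rutisagab*.
The final consonant of the diminutive form *rutisagab* is /b/, which is labial, so the plural suffix is -uz, giving *rutisagabuz*.
Since the final sound of the plural form *rutisagabuz* is /z/ (a sibilant), it takes -awa, giving *rutisagabuzawa*.

rutisagabuzawa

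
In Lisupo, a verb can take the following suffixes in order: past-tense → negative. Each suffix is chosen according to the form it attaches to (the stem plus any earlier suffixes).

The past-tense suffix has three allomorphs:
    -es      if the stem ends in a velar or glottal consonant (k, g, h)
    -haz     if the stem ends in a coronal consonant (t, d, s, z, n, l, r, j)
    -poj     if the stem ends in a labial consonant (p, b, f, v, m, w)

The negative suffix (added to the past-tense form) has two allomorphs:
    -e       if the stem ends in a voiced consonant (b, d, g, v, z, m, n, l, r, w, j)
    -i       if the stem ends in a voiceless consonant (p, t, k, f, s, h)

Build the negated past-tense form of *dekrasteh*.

dekrastehesi

The final consonant of *dekrasteh* is /h/, which is velar/glottal, so the past-tense suffix is -es, giving *dekrastehes*.
The past-tense form *dekrastehes* — final consonant /s/ (voiceless) → -i → *dekrastehesi*.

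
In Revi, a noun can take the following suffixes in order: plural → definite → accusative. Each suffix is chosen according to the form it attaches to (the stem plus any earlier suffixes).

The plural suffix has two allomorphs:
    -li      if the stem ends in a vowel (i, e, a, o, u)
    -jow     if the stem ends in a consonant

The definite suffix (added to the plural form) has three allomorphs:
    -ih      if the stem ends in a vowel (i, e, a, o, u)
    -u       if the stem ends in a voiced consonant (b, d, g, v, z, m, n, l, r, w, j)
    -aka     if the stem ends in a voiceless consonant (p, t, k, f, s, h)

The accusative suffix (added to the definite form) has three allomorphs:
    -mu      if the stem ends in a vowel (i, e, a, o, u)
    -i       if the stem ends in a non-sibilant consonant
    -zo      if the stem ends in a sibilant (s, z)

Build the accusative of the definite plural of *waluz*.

waluzjowumu

*waluz* — final sound /z/ (a consonant) → -jow → *waluzjow*.
The plural form *waluzjow* — final sound /w/ (a voiced consonant) → -u → *waluzjowu*.
The definite form *waluzjowu* — final sound /u/ (a vowel) → -mu → *waluzjowumu*.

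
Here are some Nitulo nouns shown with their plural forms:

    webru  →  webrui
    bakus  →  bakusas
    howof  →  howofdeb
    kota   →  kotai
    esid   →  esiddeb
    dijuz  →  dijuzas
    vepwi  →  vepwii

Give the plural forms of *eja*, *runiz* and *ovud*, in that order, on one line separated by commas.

The alternation tracks the final sound of the stem — -as when the stem ends in a sibilant (*bakus*, *dijuz*); -deb when the stem ends in a non-sibilant consonant (*howof*, *esid*); -i when the stem ends in a vowel (*webru*, *kota*, *vepwi*).
*eja*: final sound = /a/, a vowel → -i → *ejai*.
*runiz*: final sound = /z/, a sibilant → -as → *runizas*.
*ovud* — final sound /d/ (a non-sibilant consonant) → -deb → *ovuddeb*.

ejai, runizas, ovuddeb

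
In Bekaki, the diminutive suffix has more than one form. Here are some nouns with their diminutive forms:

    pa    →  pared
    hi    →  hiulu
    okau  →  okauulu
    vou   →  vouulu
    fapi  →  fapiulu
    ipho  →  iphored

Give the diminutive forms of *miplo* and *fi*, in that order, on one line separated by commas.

The pattern is height harmony: -ulu when the last vowel of the stem is a high vowel (*hi*, *okau*, *vou*, *fapi*); -red when the last vowel of the stem is a non-high vowel (*pa*, *ipho*).
*miplo* — last vowel /o/ (a non-high vowel) → -red → *miplored*.
*fi*: last vowel = /i/, a high vowel → -ulu → *fiulu*.

miplored, fiulu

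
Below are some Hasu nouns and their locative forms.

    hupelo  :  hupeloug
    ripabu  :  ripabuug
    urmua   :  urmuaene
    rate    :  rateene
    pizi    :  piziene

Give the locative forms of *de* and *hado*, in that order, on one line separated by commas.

The alternation tracks the last vowel of the stem — -ug when the last vowel of the stem is a rounded vowel (*hupelo*, *ripabu*); -ene when the last vowel of the stem is an unrounded vowel (*urmua*, *rate*, *pizi*).
The last vowel of *de* is /e/, which is an unrounded vowel, so the suffix is -ene, giving *deene*.
Since the last vowel of *hado* is /o/ (a rounded vowel), it takes -ug, giving *hadoug*.

deene, hadoug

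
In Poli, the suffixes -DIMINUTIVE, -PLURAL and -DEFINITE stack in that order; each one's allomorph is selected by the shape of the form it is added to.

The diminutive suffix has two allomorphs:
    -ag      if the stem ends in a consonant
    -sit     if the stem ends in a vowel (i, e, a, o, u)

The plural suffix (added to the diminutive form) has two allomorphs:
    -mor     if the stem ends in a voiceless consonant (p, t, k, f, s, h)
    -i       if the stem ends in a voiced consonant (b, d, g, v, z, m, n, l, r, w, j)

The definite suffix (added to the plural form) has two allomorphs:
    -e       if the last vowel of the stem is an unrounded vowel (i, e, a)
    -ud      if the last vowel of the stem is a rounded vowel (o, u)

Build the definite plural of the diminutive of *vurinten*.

vurintenagie

*vurinten*: final sound = /n/, a consonant → -ag → *vurintenag*.
The diminutive form *vurintenag* — final consonant /g/ (voiced) → -i → *vurintenagi*.
The last vowel of the plural form *vurintenagi* is /i/, which is an unrounded vowel, so the definite suffix is -e, giving *vurintenagie*.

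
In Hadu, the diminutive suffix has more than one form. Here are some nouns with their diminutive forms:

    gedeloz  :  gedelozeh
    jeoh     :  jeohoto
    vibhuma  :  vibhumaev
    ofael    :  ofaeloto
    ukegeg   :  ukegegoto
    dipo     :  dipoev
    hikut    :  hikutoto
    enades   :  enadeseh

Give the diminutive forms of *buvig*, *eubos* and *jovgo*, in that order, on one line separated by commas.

The pattern is sibilance of the final sound: -eh when the stem ends in a sibilant (*gedeloz*, *enades*); -oto when the stem ends in a non-sibilant consonant (*jeoh*, *ofael*, *ukegeg*, *hikut*); -ev when the stem ends in a vowel (*vibhuma*, *dipo*).
*buvig* — final sound /g/ (a non-sibilant consonant) → -oto → *buvigoto*.
*eubos* — final sound /s/ (a sibilant) → -eh → *euboseh*.
*jovgo* — final sound /o/ (a vowel) → -ev → *jovgoev*.

buvigoto, euboseh, jovgoev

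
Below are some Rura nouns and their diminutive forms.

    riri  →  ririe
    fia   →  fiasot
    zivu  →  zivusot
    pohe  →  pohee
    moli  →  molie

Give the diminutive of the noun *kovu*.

Looking at the last vowel of each stem: -e when the last vowel of the stem is a front vowel (*riri*, *pohe*, *moli*); -sot when the last vowel of the stem is a back vowel (*fia*, *zivu*).
Since the last vowel of *kovu* is /u/ (a back vowel), it takes -sot, giving *kovusot*.

kovusot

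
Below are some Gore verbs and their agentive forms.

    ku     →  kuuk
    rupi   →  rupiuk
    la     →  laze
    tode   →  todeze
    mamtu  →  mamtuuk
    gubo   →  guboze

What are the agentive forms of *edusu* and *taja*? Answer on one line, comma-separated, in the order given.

edusuuk, tajaze

The alternation tracks the last vowel of the stem — -uk when the last vowel of the stem is a high vowel (*ku*, *rupi*, *mamtu*); -ze when the last vowel of the stem is a non-high vowel (*la*, *tode*, *gubo*).
*edusu* — last vowel /u/ (a high vowel) → -uk → *edusuuk*.
*taja*: last vowel = /a/, a non-high vowel → -ze → *tajaze*.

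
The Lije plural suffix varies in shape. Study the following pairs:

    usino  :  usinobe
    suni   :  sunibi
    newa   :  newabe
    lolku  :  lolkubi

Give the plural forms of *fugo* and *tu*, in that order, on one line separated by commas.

fugobe, tubi

The alternation tracks the last vowel of the stem — -bi when the last vowel of the stem is a high vowel (*suni*, *lolku*); -be when the last vowel of the stem is a non-high vowel (*usino*, *newa*).
Since the last vowel of *fugo* is /o/ (a non-high vowel), it takes -be, giving *fugobe*.
Since the last vowel of *tu* is /u/ (a high vowel), it takes -bi, giving *tubi*.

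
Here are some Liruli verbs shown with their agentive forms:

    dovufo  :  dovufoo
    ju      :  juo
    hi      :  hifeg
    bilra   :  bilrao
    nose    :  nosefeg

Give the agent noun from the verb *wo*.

The pattern is front/back vowel harmony: -feg when the last vowel of the stem is a front vowel (*hi*, *nose*); -o when the last vowel of the stem is a back vowel (*dovufo*, *ju*, *bilra*).
*wo* — last vowel /o/ (a back vowel) → -o → *woo*.

woo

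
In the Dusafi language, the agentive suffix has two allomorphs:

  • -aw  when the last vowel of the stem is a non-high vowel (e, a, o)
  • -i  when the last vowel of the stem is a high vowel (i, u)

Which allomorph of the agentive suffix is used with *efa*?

*efa*: last vowel = /a/, a non-high vowel → -aw.

-aw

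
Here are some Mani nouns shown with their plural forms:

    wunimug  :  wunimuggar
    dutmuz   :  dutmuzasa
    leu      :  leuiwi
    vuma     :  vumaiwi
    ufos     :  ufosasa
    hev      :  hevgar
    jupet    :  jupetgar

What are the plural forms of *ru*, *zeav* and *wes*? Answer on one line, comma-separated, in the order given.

Looking at the final sound of each stem: -asa when the stem ends in a sibilant (*dutmuz*, *ufos*); -gar when the stem ends in a non-sibilant consonant (*wunimug*, *hev*, *jupet*); -iwi when the stem ends in a vowel (*leu*, *vuma*).
The final sound of *ru* is /u/, which is a vowel, so the suffix is -iwi, giving *ruiwi*.
Since the final sound of *zeav* is /v/ (a non-sibilant consonant), it takes -gar, giving *zeavgar*.
Since the final sound of *wes* is /s/ (a sibilant), it takes -asa, giving *wesasa*.

ruiwi, zeavgar, wesasa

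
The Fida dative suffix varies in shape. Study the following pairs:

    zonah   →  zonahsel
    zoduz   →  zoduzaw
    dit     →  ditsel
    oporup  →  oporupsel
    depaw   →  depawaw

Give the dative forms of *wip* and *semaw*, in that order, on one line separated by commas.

wipsel, semawaw

The pattern is voicing of the final consonant: -sel when the stem ends in a voiceless consonant (*zonah*, *dit*, *oporup*); -aw when the stem ends in a voiced consonant (*zoduz*, *depaw*).
*wip*: final consonant = /p/, voiceless → -sel → *wipsel*.
*semaw*: final consonant = /w/, voiced → -aw → *semawaw*.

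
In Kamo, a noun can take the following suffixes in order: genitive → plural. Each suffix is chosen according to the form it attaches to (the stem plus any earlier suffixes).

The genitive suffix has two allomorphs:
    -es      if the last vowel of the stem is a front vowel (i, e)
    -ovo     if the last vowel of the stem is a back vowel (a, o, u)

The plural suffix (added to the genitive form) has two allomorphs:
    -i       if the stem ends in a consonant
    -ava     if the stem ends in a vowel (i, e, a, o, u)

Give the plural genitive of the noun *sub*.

*sub*: last vowel = /u/, a back vowel → -ovo → *subovo*.
The genitive form *subovo* — final sound /o/ (a vowel) → -ava → *subovoava*.

subovoava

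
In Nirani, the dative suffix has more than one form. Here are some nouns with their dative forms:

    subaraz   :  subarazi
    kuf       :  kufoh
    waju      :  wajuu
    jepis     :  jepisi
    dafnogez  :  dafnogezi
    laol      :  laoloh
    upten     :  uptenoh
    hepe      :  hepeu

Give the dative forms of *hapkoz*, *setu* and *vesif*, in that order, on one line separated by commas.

The suffix is conditioned by the final sound: -i when the stem ends in a sibilant (*subaraz*, *jepis*, *dafnogez*); -oh when the stem ends in a non-sibilant consonant (*kuf*, *laol*, *upten*); -u when the stem ends in a vowel (*waju*, *hepe*).
*hapkoz* — final sound /z/ (a sibilant) → -i → *hapkozi*.
*setu* — final sound /u/ (a vowel) → -u → *setuu*.
*vesif*: final sound = /f/, a non-sibilant consonant → -oh → *vesifoh*.

hapkozi, setuu, vesifoh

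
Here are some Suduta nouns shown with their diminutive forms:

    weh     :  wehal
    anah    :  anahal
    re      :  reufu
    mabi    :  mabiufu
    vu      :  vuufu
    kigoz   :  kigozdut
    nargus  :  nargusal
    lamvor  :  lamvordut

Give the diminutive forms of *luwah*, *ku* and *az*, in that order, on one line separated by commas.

luwahal, kuufu, azdut

The alternation tracks the final sound of the stem — -al when the stem ends in a voiceless consonant (*weh*, *anah*, *nargus*); -dut when the stem ends in a voiced consonant (*kigoz*, *lamvor*); -ufu when the stem ends in a vowel (*re*, *mabi*, *vu*).
Since the final sound of *luwah* is /h/ (a voiceless consonant), it takes -al, giving *luwahal*.
*ku*: final sound = /u/, a vowel → -ufu → *kuufu*.
The final sound of *az* is /z/, which is a voiced consonant, so the suffix is -dut, giving *azdut*.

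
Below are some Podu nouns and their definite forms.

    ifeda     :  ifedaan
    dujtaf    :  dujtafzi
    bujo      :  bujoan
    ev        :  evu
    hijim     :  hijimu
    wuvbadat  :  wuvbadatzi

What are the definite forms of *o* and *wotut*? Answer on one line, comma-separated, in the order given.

The suffix is conditioned by the final sound: -zi when the stem ends in a voiceless consonant (*dujtaf*, *wuvbadat*); -u when the stem ends in a voiced consonant (*ev*, *hijim*); -an when the stem ends in a vowel (*ifeda*, *bujo*).
The final sound of *o* is /o/, which is a vowel, so the suffix is -an, giving *oan*.
The final sound of *wotut* is /t/, which is a voiceless consonant, so the suffix is -zi, giving *wotutzi*.

oan, wotutzi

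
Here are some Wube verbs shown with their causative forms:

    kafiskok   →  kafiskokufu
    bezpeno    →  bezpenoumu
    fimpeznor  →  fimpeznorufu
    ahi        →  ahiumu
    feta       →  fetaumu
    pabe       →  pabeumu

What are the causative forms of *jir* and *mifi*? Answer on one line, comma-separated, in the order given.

jirufu, mifiumu

The pattern is consonant vs. vowel: -ufu when the stem ends in a consonant (*kafiskok*, *fimpeznor*); -umu when the stem ends in a vowel (*bezpeno*, *ahi*, *feta*, *pabe*).
*jir* — final sound /r/ (a consonant) → -ufu → *jirufu*.
*mifi*: final sound = /i/, a vowel → -umu → *mifiumu*.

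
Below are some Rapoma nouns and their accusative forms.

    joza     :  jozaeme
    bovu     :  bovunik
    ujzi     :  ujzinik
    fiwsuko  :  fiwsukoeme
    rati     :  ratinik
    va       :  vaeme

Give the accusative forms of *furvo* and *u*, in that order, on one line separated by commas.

The suffix is conditioned by the last vowel: -nik when the last vowel of the stem is a high vowel (*bovu*, *ujzi*, *rati*); -eme when the last vowel of the stem is a non-high vowel (*joza*, *fiwsuko*, *va*).
*furvo* — last vowel /o/ (a non-high vowel) → -eme → *furvoeme*.
*u* — last vowel /u/ (a high vowel) → -nik → *unik*.

furvoeme, unik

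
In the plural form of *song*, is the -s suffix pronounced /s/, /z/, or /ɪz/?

/z/

The stem *song* ends in a voiced non-sibilant sound.
The plural suffix surfaces as /ɪz/ after sibilants, /s/ after other voiceless consonants, and /z/ after other voiced sounds.
So the plural -s on *song* is pronounced /z/.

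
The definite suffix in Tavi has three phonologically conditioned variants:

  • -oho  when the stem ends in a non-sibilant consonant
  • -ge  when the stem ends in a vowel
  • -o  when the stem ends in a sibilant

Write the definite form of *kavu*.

*kavu* — final sound /u/ (a vowel) → -ge → *kavuge*.

kavuge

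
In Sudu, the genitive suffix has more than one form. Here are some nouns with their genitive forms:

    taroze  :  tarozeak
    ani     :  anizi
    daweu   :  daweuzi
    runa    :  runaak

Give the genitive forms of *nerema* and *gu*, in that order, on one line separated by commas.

neremaak, guzi

The alternation tracks the last vowel of the stem — -zi when the last vowel of the stem is a high vowel (*ani*, *daweu*); -ak when the last vowel of the stem is a non-high vowel (*taroze*, *runa*).
*nerema*: last vowel = /a/, a non-high vowel → -ak → *neremaak*.
The last vowel of *gu* is /u/, which is a high vowel, so the suffix is -zi, giving *guzi*.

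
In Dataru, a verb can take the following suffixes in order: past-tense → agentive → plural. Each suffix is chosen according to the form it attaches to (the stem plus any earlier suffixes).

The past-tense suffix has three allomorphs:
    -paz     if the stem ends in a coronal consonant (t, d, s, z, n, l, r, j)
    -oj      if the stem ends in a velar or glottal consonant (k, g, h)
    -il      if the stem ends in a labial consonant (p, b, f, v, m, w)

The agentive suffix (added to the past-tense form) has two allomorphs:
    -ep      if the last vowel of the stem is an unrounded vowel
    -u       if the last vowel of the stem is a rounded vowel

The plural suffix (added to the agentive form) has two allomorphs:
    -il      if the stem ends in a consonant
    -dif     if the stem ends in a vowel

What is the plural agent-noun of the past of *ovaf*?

The final consonant of *ovaf* is /f/, which is labial, so the past-tense suffix is -il, giving *ovafil*.
The past-tense form *ovafil* — last vowel /i/ (an unrounded vowel) → -ep → *ovafilep*.
The agentive form *ovafilep* — final sound /p/ (a consonant) → -il → *ovafilepil*.

ovafilepil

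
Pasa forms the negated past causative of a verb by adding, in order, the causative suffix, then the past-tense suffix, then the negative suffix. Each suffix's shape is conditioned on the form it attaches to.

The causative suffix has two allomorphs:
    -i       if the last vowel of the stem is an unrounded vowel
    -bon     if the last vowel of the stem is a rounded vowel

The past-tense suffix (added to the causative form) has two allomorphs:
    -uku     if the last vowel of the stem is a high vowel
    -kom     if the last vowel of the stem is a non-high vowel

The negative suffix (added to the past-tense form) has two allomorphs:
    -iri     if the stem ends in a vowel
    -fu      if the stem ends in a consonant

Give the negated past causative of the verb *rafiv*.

*rafiv*: last vowel = /i/, an unrounded vowel → -i → *rafivi*.
The causative form *rafivi* — last vowel /i/ (a high vowel) → -uku → *rafiviuku*.
Since the final sound of the past-tense form *rafiviuku* is /u/ (a vowel), it takes -iri, giving *rafiviukuiri*.

rafiviukuiri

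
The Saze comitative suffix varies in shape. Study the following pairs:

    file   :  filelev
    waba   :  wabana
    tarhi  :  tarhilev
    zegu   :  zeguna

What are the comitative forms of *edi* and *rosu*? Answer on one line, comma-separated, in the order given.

Looking at the last vowel of each stem: -lev when the last vowel of the stem is a front vowel (*file*, *tarhi*); -na when the last vowel of the stem is a back vowel (*waba*, *zegu*).
*edi* — last vowel /i/ (a front vowel) → -lev → *edilev*.
*rosu* — last vowel /u/ (a back vowel) → -na → *rosuna*.

edilev, rosuna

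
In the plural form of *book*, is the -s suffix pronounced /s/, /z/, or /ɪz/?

/s/

The stem *book* ends in a voiceless non-sibilant consonant.
The plural suffix surfaces as /ɪz/ after sibilants, /s/ after other voiceless consonants, and /z/ after other voiced sounds.
So the plural -s on *book* is pronounced /s/.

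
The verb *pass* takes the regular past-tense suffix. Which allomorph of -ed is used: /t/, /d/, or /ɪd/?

The stem *pass* ends in a voiceless consonant other than /t/.
The -ed suffix is realized as /ɪd/ after /t, d/; as /t/ after other voiceless consonants; and as /d/ after other voiced sounds.
So -ed on *pass* is pronounced /t/.

/t/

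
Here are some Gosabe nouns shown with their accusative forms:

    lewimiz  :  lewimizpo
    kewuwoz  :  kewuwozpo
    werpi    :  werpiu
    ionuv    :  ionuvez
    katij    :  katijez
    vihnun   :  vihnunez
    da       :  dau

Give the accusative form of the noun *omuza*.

The alternation tracks the final sound of the stem — -po when the stem ends in a sibilant (*lewimiz*, *kewuwoz*); -ez when the stem ends in a non-sibilant consonant (*ionuv*, *katij*, *vihnun*); -u when the stem ends in a vowel (*werpi*, *da*).
Since the final sound of *omuza* is /a/ (a vowel), it takes -u, giving *omuzau*.

omuzau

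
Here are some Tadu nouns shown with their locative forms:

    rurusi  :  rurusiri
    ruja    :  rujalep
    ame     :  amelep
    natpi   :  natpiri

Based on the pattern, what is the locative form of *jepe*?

Looking at the last vowel of each stem: -ri when the last vowel of the stem is a high vowel (*rurusi*, *natpi*); -lep when the last vowel of the stem is a non-high vowel (*ruja*, *ame*).
Since the last vowel of *jepe* is /e/ (a non-high vowel), it takes -lep, giving *jepelep*.

jepelep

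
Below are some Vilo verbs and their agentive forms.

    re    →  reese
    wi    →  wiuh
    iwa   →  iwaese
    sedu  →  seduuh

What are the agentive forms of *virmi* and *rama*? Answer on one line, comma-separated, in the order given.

Looking at the last vowel of each stem: -uh when the last vowel of the stem is a high vowel (*wi*, *sedu*); -ese when the last vowel of the stem is a non-high vowel (*re*, *iwa*).
*virmi*: last vowel = /i/, a high vowel → -uh → *virmiuh*.
*rama*: last vowel = /a/, a non-high vowel → -ese → *ramaese*.

virmiuh, ramaese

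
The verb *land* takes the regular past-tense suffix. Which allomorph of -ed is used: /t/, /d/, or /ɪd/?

/ɪd/

The stem *land* ends in /t/ or /d/.
The -ed suffix is realized as /ɪd/ after /t, d/; as /t/ after other voiceless consonants; and as /d/ after other voiced sounds.
So -ed on *land* is pronounced /ɪd/.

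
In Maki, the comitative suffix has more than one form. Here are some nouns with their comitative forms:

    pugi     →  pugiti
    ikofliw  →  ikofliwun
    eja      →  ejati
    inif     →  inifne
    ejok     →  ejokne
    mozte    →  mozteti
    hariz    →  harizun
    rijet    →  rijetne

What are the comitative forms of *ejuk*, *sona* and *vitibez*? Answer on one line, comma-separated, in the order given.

The alternation tracks the final sound of the stem — -ne when the stem ends in a voiceless consonant (*inif*, *ejok*, *rijet*); -un when the stem ends in a voiced consonant (*ikofliw*, *hariz*); -ti when the stem ends in a vowel (*pugi*, *eja*, *mozte*).
*ejuk*: final sound = /k/, a voiceless consonant → -ne → *ejukne*.
*sona* — final sound /a/ (a vowel) → -ti → *sonati*.
The final sound of *vitibez* is /z/, which is a voiced consonant, so the suffix is -un, giving *vitibezun*.

ejukne, sonati, vitibezun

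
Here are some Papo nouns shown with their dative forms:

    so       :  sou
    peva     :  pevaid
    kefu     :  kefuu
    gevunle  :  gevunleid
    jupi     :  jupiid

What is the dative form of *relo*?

The suffix is conditioned by the last vowel: -u when the last vowel of the stem is a rounded vowel (*so*, *kefu*); -id when the last vowel of the stem is an unrounded vowel (*peva*, *gevunle*, *jupi*).
Since the last vowel of *relo* is /o/ (a rounded vowel), it takes -u, giving *relou*.

relou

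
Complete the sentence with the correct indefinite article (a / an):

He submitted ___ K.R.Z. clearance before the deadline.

a

The indefinite article is chosen by the initial *sound* of the following word, not its spelling.
The initialism *K.R.Z.* is read letter by letter; the first letter, K, is pronounced /keɪ/, which begins with a consonant sound.
So the article is *a*: He submitted a K.R.Z. clearance before the deadline.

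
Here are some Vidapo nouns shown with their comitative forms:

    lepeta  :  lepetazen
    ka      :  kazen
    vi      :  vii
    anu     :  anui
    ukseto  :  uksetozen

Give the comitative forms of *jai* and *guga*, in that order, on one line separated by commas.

Looking at the last vowel of each stem: -i when the last vowel of the stem is a high vowel (*vi*, *anu*); -zen when the last vowel of the stem is a non-high vowel (*lepeta*, *ka*, *ukseto*).
*jai* — last vowel /i/ (a high vowel) → -i → *jaii*.
*guga*: last vowel = /a/, a non-high vowel → -zen → *gugazen*.

jaii, gugazen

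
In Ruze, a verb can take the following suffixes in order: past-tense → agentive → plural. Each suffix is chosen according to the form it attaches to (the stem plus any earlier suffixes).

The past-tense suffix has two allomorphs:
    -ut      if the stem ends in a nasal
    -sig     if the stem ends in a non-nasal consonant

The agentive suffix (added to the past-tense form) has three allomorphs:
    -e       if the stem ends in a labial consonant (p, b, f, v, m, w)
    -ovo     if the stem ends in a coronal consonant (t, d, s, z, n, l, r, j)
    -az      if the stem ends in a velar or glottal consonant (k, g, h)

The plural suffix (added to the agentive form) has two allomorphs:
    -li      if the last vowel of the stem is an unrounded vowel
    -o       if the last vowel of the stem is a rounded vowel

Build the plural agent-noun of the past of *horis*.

horissigazli

*horis* — final consonant /s/ (non-nasal) → -sig → *horissig*.
The past-tense form *horissig*: final consonant = /g/, velar/glottal → -az → *horissigaz*.
Since the last vowel of the agentive form *horissigaz* is /a/ (an unrounded vowel), it takes -li, giving *horissigazli*.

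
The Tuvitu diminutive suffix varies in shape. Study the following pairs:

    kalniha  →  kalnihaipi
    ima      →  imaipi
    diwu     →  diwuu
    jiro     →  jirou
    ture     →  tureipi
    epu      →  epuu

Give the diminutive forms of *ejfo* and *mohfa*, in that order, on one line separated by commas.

The suffix is conditioned by the last vowel: -u when the last vowel of the stem is a rounded vowel (*diwu*, *jiro*, *epu*); -ipi when the last vowel of the stem is an unrounded vowel (*kalniha*, *ima*, *ture*).
The last vowel of *ejfo* is /o/, which is a rounded vowel, so the suffix is -u, giving *ejfou*.
*mohfa*: last vowel = /a/, an unrounded vowel → -ipi → *mohfaipi*.

ejfou, mohfaipi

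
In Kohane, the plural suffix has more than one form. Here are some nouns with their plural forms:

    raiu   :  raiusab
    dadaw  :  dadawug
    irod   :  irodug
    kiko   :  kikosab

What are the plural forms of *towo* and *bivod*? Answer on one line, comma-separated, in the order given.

The alternation tracks the final sound of the stem — -ug when the stem ends in a consonant (*dadaw*, *irod*); -sab when the stem ends in a vowel (*raiu*, *kiko*).
Since the final sound of *towo* is /o/ (a vowel), it takes -sab, giving *towosab*.
*bivod*: final sound = /d/, a consonant → -ug → *bivodug*.

towosab, bivodug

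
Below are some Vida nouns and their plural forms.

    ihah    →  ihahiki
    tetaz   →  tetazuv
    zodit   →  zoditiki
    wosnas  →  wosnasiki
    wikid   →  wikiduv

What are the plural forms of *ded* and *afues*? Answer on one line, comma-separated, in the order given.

The pattern is voicing of the final consonant: -iki when the stem ends in a voiceless consonant (*ihah*, *zodit*, *wosnas*); -uv when the stem ends in a voiced consonant (*tetaz*, *wikid*).
Since the final consonant of *ded* is /d/ (voiced), it takes -uv, giving *deduv*.
*afues*: final consonant = /s/, voiceless → -iki → *afuesiki*.

deduv, afuesiki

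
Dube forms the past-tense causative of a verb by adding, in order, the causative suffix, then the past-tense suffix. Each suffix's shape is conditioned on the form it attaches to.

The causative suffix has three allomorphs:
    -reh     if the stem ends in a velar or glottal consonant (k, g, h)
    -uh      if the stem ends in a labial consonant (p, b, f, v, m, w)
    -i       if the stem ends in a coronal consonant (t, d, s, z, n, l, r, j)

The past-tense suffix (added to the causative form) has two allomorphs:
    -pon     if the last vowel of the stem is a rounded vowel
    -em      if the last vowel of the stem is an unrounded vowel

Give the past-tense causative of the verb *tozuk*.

The final consonant of *tozuk* is /k/, which is velar/glottal, so the causative suffix is -reh, giving *tozukreh*.
The last vowel of the causative form *tozukreh* is /e/, which is an unrounded vowel, so the past-tense suffix is -em, giving *tozukrehem*.

tozukrehem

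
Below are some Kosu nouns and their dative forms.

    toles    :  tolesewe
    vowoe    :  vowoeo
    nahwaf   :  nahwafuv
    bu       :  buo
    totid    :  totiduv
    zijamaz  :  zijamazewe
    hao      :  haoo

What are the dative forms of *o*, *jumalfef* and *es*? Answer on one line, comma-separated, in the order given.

oo, jumalfefuv, esewe

The suffix is conditioned by the final sound: -ewe when the stem ends in a sibilant (*toles*, *zijamaz*); -uv when the stem ends in a non-sibilant consonant (*nahwaf*, *totid*); -o when the stem ends in a vowel (*vowoe*, *bu*, *hao*).
*o* — final sound /o/ (a vowel) → -o → *oo*.
Since the final sound of *jumalfef* is /f/ (a non-sibilant consonant), it takes -uv, giving *jumalfefuv*.
*es*: final sound = /s/, a sibilant → -ewe → *esewe*.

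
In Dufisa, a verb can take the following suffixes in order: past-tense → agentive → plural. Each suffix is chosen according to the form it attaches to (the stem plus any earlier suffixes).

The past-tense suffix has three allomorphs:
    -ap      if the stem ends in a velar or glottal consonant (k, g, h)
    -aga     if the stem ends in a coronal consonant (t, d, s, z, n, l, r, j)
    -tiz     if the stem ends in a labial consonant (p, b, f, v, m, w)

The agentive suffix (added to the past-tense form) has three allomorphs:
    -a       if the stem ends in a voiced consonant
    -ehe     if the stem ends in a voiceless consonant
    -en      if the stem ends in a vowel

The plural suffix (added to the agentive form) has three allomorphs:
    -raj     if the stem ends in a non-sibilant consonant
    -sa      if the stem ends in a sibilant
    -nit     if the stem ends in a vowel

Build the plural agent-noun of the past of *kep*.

*kep*: final consonant = /p/, labial → -tiz → *keptiz*.
The past-tense form *keptiz* — final sound /z/ (a voiced consonant) → -a → *keptiza*.
The agentive form *keptiza* — final sound /a/ (a vowel) → -nit → *keptizanit*.

keptizanit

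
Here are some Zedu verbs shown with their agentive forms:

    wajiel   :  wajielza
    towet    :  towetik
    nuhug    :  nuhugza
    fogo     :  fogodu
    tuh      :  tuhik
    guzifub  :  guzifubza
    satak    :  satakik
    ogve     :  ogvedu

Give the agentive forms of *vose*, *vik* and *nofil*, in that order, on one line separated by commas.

vosedu, vikik, nofilza

Looking at the final sound of each stem: -ik when the stem ends in a voiceless consonant (*towet*, *tuh*, *satak*); -za when the stem ends in a voiced consonant (*wajiel*, *nuhug*, *guzifub*); -du when the stem ends in a vowel (*fogo*, *ogve*).
Since the final sound of *vose* is /e/ (a vowel), it takes -du, giving *vosedu*.
The final sound of *vik* is /k/, which is a voiceless consonant, so the suffix is -ik, giving *vikik*.
Since the final sound of *nofil* is /l/ (a voiced consonant), it takes -za, giving *nofilza*.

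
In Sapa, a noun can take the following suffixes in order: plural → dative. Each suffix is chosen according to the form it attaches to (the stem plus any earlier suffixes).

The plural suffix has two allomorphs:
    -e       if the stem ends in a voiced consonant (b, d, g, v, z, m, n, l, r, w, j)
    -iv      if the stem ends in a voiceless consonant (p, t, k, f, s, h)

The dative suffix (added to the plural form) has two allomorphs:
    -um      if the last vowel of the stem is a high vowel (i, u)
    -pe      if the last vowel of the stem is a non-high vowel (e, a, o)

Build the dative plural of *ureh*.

The final consonant of *ureh* is /h/, which is voiceless, so the plural suffix is -iv, giving *urehiv*.
Since the last vowel of the plural form *urehiv* is /i/ (a high vowel), it takes -um, giving *urehivum*.

urehivum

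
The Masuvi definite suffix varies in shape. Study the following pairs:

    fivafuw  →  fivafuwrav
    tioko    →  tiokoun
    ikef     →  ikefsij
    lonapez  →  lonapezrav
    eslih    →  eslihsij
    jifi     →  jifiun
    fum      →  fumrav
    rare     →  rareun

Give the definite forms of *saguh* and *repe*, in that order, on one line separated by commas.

The alternation tracks the final sound of the stem — -sij when the stem ends in a voiceless consonant (*ikef*, *eslih*); -rav when the stem ends in a voiced consonant (*fivafuw*, *lonapez*, *fum*); -un when the stem ends in a vowel (*tioko*, *jifi*, *rare*).
The final sound of *saguh* is /h/, which is a voiceless consonant, so the suffix is -sij, giving *saguhsij*.
*repe*: final sound = /e/, a vowel → -un → *repeun*.

saguhsij, repeun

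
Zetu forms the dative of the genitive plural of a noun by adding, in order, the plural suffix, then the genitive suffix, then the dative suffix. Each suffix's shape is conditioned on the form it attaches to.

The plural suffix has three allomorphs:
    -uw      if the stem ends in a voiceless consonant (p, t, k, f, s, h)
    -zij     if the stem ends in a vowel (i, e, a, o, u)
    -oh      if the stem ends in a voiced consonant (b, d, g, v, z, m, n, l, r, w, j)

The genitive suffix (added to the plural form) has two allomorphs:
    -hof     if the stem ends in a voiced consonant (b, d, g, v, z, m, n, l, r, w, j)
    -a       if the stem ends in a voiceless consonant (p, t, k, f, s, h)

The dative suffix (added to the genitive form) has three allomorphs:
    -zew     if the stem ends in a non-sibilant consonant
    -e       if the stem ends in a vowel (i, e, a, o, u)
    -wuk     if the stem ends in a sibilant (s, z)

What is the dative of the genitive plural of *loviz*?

The final sound of *loviz* is /z/, which is a voiced consonant, so the plural suffix is -oh, giving *lovizoh*.
Since the final consonant of the plural form *lovizoh* is /h/ (voiceless), it takes -a, giving *lovizoha*.
The final sound of the genitive form *lovizoha* is /a/, which is a vowel, so the dative suffix is -e, giving *lovizohae*.

lovizohae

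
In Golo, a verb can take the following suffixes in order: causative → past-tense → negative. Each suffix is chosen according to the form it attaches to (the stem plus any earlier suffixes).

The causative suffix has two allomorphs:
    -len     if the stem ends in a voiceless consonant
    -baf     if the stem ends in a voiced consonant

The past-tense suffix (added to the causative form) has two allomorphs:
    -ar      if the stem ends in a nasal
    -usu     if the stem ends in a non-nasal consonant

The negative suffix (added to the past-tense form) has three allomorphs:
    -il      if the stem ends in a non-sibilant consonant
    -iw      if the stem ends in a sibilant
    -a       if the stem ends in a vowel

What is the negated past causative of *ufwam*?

ufwambafusua

Since the final consonant of *ufwam* is /m/ (voiced), it takes -baf, giving *ufwambaf*.
The causative form *ufwambaf*: final consonant = /f/, non-nasal → -usu → *ufwambafusu*.
The past-tense form *ufwambafusu*: final sound = /u/, a vowel → -a → *ufwambafusua*.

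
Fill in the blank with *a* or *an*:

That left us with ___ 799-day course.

a

The indefinite article is chosen by the initial *sound* of the following word, not its spelling.
The number *799* is spoken "seven hundred …", beginning with /ˈsɛvən/ — a consonant sound.
So the article is *a*: That left us with a 799-day course.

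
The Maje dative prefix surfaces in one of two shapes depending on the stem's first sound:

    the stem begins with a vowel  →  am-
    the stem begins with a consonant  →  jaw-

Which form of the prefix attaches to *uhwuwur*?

am-

The first sound of *uhwuwur* is /u/, which is a vowel, so the prefix is am-.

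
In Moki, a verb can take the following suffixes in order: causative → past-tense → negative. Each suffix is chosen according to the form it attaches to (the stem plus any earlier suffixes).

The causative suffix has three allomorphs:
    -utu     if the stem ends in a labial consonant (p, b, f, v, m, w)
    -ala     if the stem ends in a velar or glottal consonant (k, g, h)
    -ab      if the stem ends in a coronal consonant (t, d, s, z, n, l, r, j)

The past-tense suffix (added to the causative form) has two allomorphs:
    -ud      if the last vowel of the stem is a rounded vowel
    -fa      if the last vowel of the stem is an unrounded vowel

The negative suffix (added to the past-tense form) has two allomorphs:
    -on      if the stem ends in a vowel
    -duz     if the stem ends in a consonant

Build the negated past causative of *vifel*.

The final consonant of *vifel* is /l/, which is coronal, so the causative suffix is -ab, giving *vifelab*.
The causative form *vifelab* — last vowel /a/ (an unrounded vowel) → -fa → *vifelabfa*.
The past-tense form *vifelabfa* — final sound /a/ (a vowel) → -on → *vifelabfaon*.

vifelabfaon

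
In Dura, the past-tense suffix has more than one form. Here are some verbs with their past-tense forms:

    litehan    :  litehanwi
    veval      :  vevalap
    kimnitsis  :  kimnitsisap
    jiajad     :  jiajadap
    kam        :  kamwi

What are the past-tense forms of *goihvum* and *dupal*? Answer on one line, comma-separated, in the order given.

The pattern is nasality of the final consonant: -wi when the stem ends in a nasal (*litehan*, *kam*); -ap when the stem ends in a non-nasal consonant (*veval*, *kimnitsis*, *jiajad*).
*goihvum*: final consonant = /m/, a nasal → -wi → *goihvumwi*.
Since the final consonant of *dupal* is /l/ (non-nasal), it takes -ap, giving *dupalap*.

goihvumwi, dupalap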